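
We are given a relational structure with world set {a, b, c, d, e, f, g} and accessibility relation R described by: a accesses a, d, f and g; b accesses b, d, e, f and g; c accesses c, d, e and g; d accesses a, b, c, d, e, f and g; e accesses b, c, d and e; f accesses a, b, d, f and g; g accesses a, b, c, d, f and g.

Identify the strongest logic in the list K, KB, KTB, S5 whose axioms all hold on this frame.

KTB

Symmetric (axiom B): yes — every pair in R has its reverse in R.
Reflexive (axiom T): yes — every world is R-related to itself.
Euclidean (axiom 5): no — b R e and b R f, but not e R f.
So F validates K, KB, KTB; S5 would additionally require R to be Euclidean. The strongest is KTB.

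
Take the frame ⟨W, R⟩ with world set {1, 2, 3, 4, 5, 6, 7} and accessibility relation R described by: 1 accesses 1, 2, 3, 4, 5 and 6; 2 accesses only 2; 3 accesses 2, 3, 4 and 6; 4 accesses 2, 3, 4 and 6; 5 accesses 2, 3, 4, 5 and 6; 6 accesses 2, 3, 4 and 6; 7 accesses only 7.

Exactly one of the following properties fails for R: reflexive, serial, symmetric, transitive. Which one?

symmetric

Reflexive: yes — every world is R-related to itself.
Serial: yes — every world has a successor (e.g. 1 R 1).
Symmetric: no — 1 R 2 but not 2 R 1.
Transitive: yes — every two-step R-path is closed by a direct edge.
Only symmetric fails.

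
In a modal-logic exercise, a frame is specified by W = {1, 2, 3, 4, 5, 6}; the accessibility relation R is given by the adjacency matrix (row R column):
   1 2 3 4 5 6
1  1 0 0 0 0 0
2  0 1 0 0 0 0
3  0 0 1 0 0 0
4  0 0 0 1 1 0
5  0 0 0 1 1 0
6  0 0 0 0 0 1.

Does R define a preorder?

Reflexive: yes — every world is R-related to itself.
Transitive: yes — every two-step R-path is closed by a direct edge.
So R is a preorder.

Yes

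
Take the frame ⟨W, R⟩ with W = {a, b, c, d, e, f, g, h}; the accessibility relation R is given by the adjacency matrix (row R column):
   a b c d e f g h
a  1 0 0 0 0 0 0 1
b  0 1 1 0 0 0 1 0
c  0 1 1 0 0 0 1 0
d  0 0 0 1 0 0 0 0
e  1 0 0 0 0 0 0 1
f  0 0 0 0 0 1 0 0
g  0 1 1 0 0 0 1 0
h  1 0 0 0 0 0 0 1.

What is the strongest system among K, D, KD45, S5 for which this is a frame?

Serial (axiom D): yes — every world has a successor (e.g. a R a).
Euclidean (axiom 5): yes — any two successors of a common world are R-related.
Transitive (axiom 4): yes — every two-step R-path is closed by a direct edge.
Reflexive (axiom T): no — e is not related to itself.
So F validates K, D, KD45; S5 would additionally require R to be reflexive. The strongest is KD45.

KD45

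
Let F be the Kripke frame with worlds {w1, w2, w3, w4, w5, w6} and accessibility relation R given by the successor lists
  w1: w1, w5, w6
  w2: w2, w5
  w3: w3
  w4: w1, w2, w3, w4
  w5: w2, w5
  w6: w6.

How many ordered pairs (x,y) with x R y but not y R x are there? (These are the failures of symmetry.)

5

Enumerating: (w1,w5), (w1,w6), (w4,w1), (w4,w2), (w4,w3).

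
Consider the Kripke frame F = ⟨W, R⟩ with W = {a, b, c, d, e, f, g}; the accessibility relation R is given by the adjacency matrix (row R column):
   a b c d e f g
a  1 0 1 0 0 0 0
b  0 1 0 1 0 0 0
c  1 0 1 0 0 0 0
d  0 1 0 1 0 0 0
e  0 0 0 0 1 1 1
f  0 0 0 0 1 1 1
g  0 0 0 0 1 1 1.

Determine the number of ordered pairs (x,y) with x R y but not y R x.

R is symmetric; there are no such tuples.

0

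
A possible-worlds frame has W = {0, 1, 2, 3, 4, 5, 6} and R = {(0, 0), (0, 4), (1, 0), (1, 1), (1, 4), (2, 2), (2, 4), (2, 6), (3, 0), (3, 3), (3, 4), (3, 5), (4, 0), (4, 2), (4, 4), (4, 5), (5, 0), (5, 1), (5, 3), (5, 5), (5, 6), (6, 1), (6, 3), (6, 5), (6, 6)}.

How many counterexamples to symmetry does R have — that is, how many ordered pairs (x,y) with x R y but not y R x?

10

Enumerating: (1,0), (1,4), (2,6), (3,0), (3,4), (4,5), (5,0), (5,1), (6,1), (6,3).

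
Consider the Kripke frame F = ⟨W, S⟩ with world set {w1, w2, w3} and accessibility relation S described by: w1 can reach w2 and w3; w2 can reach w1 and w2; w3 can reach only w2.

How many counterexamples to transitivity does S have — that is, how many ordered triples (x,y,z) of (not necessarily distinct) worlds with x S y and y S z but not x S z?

Enumerating: (w1,w2,w1), (w2,w1,w3), (w3,w2,w1).

3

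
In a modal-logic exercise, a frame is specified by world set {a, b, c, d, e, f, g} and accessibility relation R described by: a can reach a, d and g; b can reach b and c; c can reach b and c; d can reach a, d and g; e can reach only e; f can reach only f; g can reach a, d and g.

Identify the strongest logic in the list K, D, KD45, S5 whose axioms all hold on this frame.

S5

Serial (axiom D): yes — every world has a successor (e.g. a R a).
Euclidean (axiom 5): yes — any two successors of a common world are R-related.
Transitive (axiom 4): yes — every two-step R-path is closed by a direct edge.
Reflexive (axiom T): yes — every world is R-related to itself.
So F validates K, D, KD45, S5. The strongest is S5.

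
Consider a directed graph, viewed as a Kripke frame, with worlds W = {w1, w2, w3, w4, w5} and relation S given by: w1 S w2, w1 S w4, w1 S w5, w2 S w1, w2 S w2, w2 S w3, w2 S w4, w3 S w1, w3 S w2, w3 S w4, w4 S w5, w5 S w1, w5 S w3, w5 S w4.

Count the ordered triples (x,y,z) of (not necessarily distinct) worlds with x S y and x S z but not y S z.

23

Enumerating: (w1,w2,w5), (w1,w4,w2), (w1,w4,w4), (w1,w5,w2), (w1,w5,w5), (w2,w1,w1), (w2,w1,w3), (w2,w3,w3), (w2,w4,w1), (w2,w4,w2), (w2,w4,w3), (w2,w4,w4), … and 11 more.
Total: 23.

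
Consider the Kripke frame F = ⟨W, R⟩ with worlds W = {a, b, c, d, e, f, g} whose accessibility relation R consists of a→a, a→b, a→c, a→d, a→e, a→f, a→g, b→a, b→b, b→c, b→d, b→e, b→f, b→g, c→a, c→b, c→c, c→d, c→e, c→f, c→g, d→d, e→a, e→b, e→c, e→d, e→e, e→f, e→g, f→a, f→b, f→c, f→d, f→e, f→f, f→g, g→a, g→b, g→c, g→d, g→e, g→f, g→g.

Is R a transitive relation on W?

Yes

Transitive: yes — every two-step R-path is closed by a direct edge.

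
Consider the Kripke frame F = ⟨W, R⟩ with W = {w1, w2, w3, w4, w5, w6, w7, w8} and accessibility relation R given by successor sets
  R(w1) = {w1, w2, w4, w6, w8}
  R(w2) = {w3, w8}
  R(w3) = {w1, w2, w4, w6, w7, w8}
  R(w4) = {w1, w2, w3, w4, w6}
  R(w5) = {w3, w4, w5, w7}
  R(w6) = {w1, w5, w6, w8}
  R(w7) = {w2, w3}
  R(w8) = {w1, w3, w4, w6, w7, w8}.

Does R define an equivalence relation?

Reflexive: no — w2 is not related to itself.
Symmetric: no — w1 R w2 but not w2 R w1.
Transitive: no — w1 R w2 and w2 R w3, but not w1 R w3.
So R is not an equivalence relation.

No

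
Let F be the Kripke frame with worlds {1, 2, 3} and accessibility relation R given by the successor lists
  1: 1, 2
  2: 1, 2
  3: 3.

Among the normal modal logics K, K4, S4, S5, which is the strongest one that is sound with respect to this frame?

S5

Transitive (axiom 4): yes — every two-step R-path is closed by a direct edge.
Reflexive (axiom T): yes — every world is R-related to itself.
Euclidean (axiom 5): yes — any two successors of a common world are R-related.
So F validates K, K4, S4, S5. The strongest is S5.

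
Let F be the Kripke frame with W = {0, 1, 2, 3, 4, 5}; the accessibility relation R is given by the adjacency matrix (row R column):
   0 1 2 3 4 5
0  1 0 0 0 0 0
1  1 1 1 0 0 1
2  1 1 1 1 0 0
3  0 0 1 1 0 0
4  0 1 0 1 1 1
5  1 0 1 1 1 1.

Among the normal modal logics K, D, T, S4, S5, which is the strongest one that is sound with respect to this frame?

T

Serial (axiom D): yes — every world has a successor (e.g. 0 R 0).
Reflexive (axiom T): yes — every world is R-related to itself.
Transitive (axiom 4): no — 1 R 2 and 2 R 3, but not 1 R 3.
Euclidean (axiom 5): no — 1 R 0 and 1 R 2, but not 0 R 2.
So F validates K, D, T; S4 would additionally require R to be transitive. The strongest is T.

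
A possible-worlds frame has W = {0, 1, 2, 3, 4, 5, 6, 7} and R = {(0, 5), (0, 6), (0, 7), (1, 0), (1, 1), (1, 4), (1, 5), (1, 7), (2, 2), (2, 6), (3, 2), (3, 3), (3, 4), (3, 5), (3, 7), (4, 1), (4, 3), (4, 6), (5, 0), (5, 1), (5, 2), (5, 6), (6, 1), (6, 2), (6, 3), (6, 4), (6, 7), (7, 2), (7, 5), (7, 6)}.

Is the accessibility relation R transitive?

No

Transitive: no — 0 R 5 and 5 R 1, but not 0 R 1.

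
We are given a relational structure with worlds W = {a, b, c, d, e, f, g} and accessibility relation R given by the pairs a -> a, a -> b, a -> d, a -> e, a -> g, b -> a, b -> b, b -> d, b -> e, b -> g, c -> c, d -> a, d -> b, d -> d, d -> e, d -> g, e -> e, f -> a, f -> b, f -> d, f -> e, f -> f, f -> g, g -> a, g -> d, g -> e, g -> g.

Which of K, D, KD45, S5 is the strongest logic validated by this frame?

D

Serial (axiom D): yes — every world has a successor (e.g. a R a).
Euclidean (axiom 5): no — a R e and a R b, but not e R b.
Transitive (axiom 4): no — g R a and a R b, but not g R b.
Reflexive (axiom T): yes — every world is R-related to itself.
So F validates K, D; KD45 would additionally require R to be Euclidean and transitive. The strongest is D.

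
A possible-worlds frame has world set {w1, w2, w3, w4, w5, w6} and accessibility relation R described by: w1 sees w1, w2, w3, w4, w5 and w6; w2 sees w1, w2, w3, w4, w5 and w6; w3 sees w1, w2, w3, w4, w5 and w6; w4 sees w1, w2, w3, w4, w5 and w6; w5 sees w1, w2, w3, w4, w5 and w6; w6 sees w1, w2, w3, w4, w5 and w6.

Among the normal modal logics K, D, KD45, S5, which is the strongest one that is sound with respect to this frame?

S5

Serial (axiom D): yes — every world has a successor (e.g. w1 R w1).
Euclidean (axiom 5): yes — any two successors of a common world are R-related.
Transitive (axiom 4): yes — every two-step R-path is closed by a direct edge.
Reflexive (axiom T): yes — every world is R-related to itself.
So F validates K, D, KD45, S5. The strongest is S5.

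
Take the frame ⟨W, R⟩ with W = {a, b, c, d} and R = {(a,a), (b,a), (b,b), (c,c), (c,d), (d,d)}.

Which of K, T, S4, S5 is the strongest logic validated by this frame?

S4

Reflexive (axiom T): yes — every world is R-related to itself.
Transitive (axiom 4): yes — every two-step R-path is closed by a direct edge.
Euclidean (axiom 5): no — b R a and b R b, but not a R b.
So F validates K, T, S4; S5 would additionally require R to be Euclidean. The strongest is S4.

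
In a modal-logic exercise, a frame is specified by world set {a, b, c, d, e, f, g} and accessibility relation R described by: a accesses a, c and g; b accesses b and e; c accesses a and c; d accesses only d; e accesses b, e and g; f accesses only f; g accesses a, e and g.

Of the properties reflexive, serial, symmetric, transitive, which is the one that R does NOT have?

transitive

Reflexive: yes — every world is R-related to itself.
Serial: yes — every world has a successor (e.g. a R a).
Symmetric: yes — every pair in R has its reverse in R.
Transitive: no — a R g and g R e, but not a R e.
Only transitive fails.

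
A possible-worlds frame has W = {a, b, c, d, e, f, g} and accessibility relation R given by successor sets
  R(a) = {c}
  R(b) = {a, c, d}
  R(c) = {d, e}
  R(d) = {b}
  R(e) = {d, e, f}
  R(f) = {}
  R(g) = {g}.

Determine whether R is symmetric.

Symmetric: no — a R c but not c R a.

No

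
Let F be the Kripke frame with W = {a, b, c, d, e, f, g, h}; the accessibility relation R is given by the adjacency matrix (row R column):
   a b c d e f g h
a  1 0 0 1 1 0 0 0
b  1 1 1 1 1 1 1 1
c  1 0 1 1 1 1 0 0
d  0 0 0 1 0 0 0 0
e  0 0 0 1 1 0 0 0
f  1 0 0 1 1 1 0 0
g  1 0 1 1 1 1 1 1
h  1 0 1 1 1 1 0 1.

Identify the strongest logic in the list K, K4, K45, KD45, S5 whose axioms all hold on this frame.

K4

Transitive (axiom 4): yes — every two-step R-path is closed by a direct edge.
Euclidean (axiom 5): no — a R d and a R e, but not d R e.
Serial (axiom D): yes — every world has a successor (e.g. a R a).
Reflexive (axiom T): yes — every world is R-related to itself.
So F validates K, K4; K45 would additionally require R to be Euclidean. The strongest is K4.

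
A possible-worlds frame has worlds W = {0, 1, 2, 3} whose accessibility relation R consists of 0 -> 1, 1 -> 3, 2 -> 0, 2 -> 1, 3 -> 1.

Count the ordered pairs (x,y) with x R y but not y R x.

Enumerating: (0,1), (2,0), (2,1).

3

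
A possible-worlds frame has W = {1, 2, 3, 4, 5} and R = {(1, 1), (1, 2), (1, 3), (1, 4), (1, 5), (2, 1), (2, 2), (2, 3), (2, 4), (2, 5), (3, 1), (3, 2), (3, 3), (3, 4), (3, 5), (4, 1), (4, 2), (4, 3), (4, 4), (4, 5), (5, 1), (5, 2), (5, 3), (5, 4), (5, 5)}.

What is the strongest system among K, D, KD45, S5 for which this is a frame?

Serial (axiom D): yes — every world has a successor (e.g. 1 R 1).
Euclidean (axiom 5): yes — any two successors of a common world are R-related.
Transitive (axiom 4): yes — every two-step R-path is closed by a direct edge.
Reflexive (axiom T): yes — every world is R-related to itself.
So F validates K, D, KD45, S5. The strongest is S5.

S5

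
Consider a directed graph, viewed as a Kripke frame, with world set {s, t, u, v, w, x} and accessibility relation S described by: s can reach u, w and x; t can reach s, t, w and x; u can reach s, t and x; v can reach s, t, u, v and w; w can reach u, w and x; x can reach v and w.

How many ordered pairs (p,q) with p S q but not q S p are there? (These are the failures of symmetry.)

Enumerating: (s,w), (s,x), (t,s), (t,w), (t,x), (u,t), (u,x), (v,s), (v,t), (v,u), (v,w), (w,u), (x,v).

13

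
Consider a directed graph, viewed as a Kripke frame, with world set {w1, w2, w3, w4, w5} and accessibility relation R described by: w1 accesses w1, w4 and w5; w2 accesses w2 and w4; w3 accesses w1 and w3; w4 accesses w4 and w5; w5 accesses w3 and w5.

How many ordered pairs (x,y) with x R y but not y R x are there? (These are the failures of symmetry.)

Enumerating: (w1,w4), (w1,w5), (w2,w4), (w3,w1), (w4,w5), (w5,w3).

6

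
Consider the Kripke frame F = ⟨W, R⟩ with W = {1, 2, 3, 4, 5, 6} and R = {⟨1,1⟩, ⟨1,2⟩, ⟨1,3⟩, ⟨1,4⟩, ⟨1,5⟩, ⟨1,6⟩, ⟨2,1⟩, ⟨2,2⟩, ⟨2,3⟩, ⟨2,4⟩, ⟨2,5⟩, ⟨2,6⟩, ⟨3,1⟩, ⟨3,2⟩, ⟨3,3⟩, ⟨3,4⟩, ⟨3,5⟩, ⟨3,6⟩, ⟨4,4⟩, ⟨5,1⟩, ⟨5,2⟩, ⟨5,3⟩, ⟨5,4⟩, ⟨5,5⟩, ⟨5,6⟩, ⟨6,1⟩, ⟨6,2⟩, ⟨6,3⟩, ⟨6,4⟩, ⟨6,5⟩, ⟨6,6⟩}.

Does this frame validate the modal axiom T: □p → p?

Axiom T corresponds to the accessibility relation being reflexive.
Reflexive: yes — every world is R-related to itself.

Yes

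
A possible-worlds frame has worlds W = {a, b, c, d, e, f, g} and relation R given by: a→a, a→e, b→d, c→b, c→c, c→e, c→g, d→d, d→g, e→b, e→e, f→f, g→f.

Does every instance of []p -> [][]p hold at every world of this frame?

By correspondence theory, 4 is valid on a frame iff R is transitive.
Transitive: no — a R e and e R b, but not a R b.

No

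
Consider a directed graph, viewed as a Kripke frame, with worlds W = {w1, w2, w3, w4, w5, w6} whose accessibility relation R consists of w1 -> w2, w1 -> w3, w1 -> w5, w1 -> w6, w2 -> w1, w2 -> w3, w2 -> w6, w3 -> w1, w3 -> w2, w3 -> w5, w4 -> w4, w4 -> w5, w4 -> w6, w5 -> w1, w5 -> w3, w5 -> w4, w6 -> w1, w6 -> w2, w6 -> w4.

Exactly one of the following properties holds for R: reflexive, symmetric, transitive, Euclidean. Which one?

Reflexive: no — w1 is not related to itself.
Symmetric: yes — every pair in R has its reverse in R.
Transitive: no — w1 R w5 and w5 R w4, but not w1 R w4.
Euclidean: no — w1 R w2 and w1 R w5, but not w2 R w5.
Only symmetric holds.

symmetric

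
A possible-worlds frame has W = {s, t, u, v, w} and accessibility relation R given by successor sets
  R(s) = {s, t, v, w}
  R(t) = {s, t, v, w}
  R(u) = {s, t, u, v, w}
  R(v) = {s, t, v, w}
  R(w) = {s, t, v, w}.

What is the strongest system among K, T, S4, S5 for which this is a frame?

S4

Reflexive (axiom T): yes — every world is R-related to itself.
Transitive (axiom 4): yes — every two-step R-path is closed by a direct edge.
Euclidean (axiom 5): no — u R s and u R u, but not s R u.
So F validates K, T, S4; S5 would additionally require R to be Euclidean. The strongest is S4.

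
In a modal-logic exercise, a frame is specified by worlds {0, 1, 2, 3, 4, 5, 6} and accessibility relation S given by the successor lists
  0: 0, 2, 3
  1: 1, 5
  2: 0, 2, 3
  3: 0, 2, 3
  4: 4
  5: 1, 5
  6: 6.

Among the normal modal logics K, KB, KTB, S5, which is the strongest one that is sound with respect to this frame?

Symmetric (axiom B): yes — every pair in S has its reverse in S.
Reflexive (axiom T): yes — every world is S-related to itself.
Euclidean (axiom 5): yes — any two successors of a common world are S-related.
So F validates K, KB, KTB, S5. The strongest is S5.

S5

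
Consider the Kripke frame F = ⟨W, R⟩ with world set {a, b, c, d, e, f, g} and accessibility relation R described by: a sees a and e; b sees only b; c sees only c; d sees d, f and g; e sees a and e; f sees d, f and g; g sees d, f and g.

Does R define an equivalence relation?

Yes

Reflexive: yes — every world is R-related to itself.
Symmetric: yes — every pair in R has its reverse in R.
Transitive: yes — every two-step R-path is closed by a direct edge.
So R is an equivalence relation.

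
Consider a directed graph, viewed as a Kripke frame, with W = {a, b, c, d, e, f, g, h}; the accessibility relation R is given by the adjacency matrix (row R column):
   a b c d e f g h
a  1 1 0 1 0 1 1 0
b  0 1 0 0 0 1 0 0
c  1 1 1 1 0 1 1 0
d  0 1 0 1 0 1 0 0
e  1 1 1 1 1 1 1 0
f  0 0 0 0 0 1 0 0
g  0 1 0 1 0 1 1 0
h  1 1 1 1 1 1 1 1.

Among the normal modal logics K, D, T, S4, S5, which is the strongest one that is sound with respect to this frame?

S4

Serial (axiom D): yes — every world has a successor (e.g. a R a).
Reflexive (axiom T): yes — every world is R-related to itself.
Transitive (axiom 4): yes — every two-step R-path is closed by a direct edge.
Euclidean (axiom 5): no — a R b and a R d, but not b R d.
So F validates K, D, T, S4; S5 would additionally require R to be Euclidean. The strongest is S4.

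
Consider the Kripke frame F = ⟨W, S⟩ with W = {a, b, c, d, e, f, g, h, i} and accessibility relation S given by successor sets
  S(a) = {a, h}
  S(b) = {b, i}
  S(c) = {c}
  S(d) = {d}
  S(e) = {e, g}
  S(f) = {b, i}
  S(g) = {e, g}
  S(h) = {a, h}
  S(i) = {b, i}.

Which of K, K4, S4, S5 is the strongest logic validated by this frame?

K4

Transitive (axiom 4): yes — every two-step S-path is closed by a direct edge.
Reflexive (axiom T): no — f is not related to itself.
Euclidean (axiom 5): yes — any two successors of a common world are S-related.
So F validates K, K4; S4 would additionally require S to be reflexive. The strongest is K4.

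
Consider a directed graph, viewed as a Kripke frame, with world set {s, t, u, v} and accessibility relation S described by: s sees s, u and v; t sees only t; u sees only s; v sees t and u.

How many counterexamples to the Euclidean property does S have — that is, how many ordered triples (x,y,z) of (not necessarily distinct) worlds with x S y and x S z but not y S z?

Enumerating: (s,u,u), (s,u,v), (s,v,s), (s,v,v), (v,t,u), (v,u,t), (v,u,u).

7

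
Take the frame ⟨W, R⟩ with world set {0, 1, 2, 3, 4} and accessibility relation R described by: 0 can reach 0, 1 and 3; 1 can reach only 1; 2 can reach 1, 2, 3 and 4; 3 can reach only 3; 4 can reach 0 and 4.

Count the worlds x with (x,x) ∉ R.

0

R is reflexive; there are no such worlds.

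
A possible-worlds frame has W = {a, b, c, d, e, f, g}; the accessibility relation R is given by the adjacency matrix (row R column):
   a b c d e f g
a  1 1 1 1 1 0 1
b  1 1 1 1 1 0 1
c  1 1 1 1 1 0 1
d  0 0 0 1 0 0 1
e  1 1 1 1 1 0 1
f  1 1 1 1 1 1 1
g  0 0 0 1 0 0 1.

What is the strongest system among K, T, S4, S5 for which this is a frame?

Reflexive (axiom T): yes — every world is R-related to itself.
Transitive (axiom 4): yes — every two-step R-path is closed by a direct edge.
Euclidean (axiom 5): no — a R d and a R b, but not d R b.
So F validates K, T, S4; S5 would additionally require R to be Euclidean. The strongest is S4.

S4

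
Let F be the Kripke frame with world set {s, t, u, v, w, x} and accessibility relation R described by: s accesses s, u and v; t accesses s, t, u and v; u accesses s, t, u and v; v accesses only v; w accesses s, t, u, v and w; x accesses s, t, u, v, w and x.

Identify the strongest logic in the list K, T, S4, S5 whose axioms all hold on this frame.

Reflexive (axiom T): yes — every world is R-related to itself.
Transitive (axiom 4): no — s R u and u R t, but not s R t.
Euclidean (axiom 5): no — s R v and s R u, but not v R u.
So F validates K, T; S4 would additionally require R to be transitive. The strongest is T.

T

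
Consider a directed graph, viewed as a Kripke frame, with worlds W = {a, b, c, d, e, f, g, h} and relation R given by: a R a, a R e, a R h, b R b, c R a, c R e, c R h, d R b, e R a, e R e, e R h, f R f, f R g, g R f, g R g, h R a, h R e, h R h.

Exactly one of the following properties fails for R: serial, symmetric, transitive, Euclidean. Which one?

symmetric

Serial: yes — every world has a successor (e.g. a R a).
Symmetric: no — c R a but not a R c.
Transitive: yes — every two-step R-path is closed by a direct edge.
Euclidean: yes — any two successors of a common world are R-related.
Only symmetric fails.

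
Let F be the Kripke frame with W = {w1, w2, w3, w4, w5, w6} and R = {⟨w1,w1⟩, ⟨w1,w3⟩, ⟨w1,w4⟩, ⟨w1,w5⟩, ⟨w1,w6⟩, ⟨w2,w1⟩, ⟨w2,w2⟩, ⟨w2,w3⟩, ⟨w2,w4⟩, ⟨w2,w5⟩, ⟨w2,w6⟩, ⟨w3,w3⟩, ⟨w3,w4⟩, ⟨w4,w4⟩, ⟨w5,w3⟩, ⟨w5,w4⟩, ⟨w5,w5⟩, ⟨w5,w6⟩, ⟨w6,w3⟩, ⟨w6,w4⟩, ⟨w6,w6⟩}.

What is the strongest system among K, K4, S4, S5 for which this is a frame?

S4

Transitive (axiom 4): yes — every two-step R-path is closed by a direct edge.
Reflexive (axiom T): yes — every world is R-related to itself.
Euclidean (axiom 5): no — w1 R w3 and w1 R w5, but not w3 R w5.
So F validates K, K4, S4; S5 would additionally require R to be Euclidean. The strongest is S4.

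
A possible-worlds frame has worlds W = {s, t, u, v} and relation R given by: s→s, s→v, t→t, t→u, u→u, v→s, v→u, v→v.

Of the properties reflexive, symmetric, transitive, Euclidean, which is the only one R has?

reflexive

Reflexive: yes — every world is R-related to itself.
Symmetric: no — t R u but not u R t.
Transitive: no — s R v and v R u, but not s R u.
Euclidean: no — v R s and v R u, but not s R u.
Only reflexive holds.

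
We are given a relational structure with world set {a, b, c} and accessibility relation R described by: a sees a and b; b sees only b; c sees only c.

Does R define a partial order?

Reflexive: yes — every world is R-related to itself.
Transitive: yes — every two-step R-path is closed by a direct edge.
Antisymmetric: yes — no distinct pair is related both ways.
So R is a partial order.

Yes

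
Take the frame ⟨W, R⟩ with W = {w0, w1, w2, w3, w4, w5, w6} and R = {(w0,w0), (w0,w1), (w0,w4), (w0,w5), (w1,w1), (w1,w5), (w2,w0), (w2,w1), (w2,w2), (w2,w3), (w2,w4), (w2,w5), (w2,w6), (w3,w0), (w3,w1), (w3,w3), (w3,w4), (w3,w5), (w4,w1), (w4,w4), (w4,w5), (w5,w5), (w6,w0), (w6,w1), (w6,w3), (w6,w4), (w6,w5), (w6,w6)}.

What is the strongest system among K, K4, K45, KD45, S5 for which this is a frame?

K4

Transitive (axiom 4): yes — every two-step R-path is closed by a direct edge.
Euclidean (axiom 5): no — w0 R w1 and w0 R w4, but not w1 R w4.
Serial (axiom D): yes — every world has a successor (e.g. w0 R w0).
Reflexive (axiom T): yes — every world is R-related to itself.
So F validates K, K4; K45 would additionally require R to be Euclidean. The strongest is K4.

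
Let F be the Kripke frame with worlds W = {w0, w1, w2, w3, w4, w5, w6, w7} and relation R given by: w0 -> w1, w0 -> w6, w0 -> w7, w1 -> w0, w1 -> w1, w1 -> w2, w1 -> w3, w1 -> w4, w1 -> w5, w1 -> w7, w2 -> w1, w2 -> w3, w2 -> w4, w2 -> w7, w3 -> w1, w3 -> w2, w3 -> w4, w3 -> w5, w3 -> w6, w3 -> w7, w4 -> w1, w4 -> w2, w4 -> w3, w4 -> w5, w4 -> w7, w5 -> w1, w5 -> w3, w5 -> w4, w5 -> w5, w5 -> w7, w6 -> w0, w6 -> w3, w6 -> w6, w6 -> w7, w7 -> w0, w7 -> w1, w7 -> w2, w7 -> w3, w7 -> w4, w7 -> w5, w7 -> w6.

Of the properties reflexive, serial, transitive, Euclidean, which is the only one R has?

Reflexive: no — w0 is not related to itself.
Serial: yes — every world has a successor (e.g. w0 R w1).
Transitive: no — w0 R w1 and w1 R w2, but not w0 R w2.
Euclidean: no — w0 R w1 and w0 R w6, but not w1 R w6.
Only serial holds.

serial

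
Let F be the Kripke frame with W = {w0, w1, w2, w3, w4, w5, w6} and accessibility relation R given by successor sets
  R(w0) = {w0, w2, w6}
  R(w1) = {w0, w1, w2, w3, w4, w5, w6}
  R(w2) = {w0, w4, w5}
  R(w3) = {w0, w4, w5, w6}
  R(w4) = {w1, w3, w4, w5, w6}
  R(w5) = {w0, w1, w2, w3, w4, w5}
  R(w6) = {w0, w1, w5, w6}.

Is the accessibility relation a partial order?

No

Reflexive: no — w2 is not related to itself.
Transitive: no — w0 R w2 and w2 R w4, but not w0 R w4.
Antisymmetric: no — w0 R w2 and w2 R w0 with w0 ≠ w2.
So R is not a partial order.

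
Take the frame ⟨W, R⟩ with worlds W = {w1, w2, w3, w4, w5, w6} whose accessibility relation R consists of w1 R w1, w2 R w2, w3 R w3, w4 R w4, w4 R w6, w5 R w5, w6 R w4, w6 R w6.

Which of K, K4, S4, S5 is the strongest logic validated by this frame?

S5

Transitive (axiom 4): yes — every two-step R-path is closed by a direct edge.
Reflexive (axiom T): yes — every world is R-related to itself.
Euclidean (axiom 5): yes — any two successors of a common world are R-related.
So F validates K, K4, S4, S5. The strongest is S5.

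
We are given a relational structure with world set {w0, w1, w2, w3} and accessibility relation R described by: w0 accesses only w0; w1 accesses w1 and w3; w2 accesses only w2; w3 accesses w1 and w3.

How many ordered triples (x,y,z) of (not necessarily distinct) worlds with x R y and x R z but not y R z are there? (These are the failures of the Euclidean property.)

0

R is Euclidean; there are no such tuples.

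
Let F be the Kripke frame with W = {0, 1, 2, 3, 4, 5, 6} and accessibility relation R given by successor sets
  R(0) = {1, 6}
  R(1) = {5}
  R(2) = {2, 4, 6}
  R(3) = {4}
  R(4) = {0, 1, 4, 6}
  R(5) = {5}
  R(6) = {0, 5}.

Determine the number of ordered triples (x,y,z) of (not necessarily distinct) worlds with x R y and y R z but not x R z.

Enumerating: (0,1,5), (0,6,0), (0,6,5), (2,4,0), (2,4,1), (2,6,0), (2,6,5), (3,4,0), (3,4,1), (3,4,6), (4,1,5), (4,6,5), (6,0,1), (6,0,6).

14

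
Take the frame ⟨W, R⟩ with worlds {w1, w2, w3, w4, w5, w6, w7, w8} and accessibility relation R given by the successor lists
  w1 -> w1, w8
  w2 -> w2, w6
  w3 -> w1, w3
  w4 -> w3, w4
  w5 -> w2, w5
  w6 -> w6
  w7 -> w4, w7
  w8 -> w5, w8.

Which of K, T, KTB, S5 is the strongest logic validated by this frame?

Reflexive (axiom T): yes — every world is R-related to itself.
Symmetric (axiom B): no — w1 R w8 but not w8 R w1.
Euclidean (axiom 5): no — w1 R w8 and w1 R w1, but not w8 R w1.
So F validates K, T; KTB would additionally require R to be symmetric. The strongest is T.

T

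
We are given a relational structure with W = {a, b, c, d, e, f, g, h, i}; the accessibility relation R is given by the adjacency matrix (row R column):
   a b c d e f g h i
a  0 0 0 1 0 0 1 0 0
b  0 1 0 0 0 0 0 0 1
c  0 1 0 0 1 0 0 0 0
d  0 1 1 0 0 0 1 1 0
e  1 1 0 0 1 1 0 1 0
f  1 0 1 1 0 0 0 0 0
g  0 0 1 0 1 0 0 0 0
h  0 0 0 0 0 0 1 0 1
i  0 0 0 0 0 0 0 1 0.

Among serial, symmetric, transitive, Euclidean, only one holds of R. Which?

serial

Serial: yes — every world has a successor (e.g. a R d).
Symmetric: no — a R d but not d R a.
Transitive: no — a R d and d R b, but not a R b.
Euclidean: no — a R g and a R d, but not g R d.
Only serial holds.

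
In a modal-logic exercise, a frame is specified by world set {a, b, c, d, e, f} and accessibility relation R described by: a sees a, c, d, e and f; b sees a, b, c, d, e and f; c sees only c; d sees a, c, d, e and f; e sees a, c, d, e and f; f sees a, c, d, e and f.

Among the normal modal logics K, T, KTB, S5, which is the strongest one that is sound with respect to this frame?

T

Reflexive (axiom T): yes — every world is R-related to itself.
Symmetric (axiom B): no — a R c but not c R a.
Euclidean (axiom 5): no — a R c and a R d, but not c R d.
So F validates K, T; KTB would additionally require R to be symmetric. The strongest is T.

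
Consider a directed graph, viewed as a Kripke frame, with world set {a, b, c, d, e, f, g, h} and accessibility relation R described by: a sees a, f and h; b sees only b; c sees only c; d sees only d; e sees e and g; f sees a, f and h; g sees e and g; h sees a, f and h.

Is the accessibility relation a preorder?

Reflexive: yes — every world is R-related to itself.
Transitive: yes — every two-step R-path is closed by a direct edge.
So R is a preorder.

Yes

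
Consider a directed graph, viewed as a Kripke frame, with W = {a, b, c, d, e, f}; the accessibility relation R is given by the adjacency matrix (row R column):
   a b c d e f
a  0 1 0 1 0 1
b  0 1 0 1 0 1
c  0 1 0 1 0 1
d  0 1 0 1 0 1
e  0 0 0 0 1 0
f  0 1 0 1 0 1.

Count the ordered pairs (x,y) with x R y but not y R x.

6

Enumerating: (a,b), (a,d), (a,f), (c,b), (c,d), (c,f).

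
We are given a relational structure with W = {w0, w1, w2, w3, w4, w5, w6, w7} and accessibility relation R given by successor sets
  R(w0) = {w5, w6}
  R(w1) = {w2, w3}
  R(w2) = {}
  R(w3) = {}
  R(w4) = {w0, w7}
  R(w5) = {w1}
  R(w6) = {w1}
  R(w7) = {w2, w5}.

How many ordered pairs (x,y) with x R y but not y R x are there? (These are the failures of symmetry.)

10

Enumerating: (w0,w5), (w0,w6), (w1,w2), (w1,w3), (w4,w0), (w4,w7), (w5,w1), (w6,w1), (w7,w2), (w7,w5).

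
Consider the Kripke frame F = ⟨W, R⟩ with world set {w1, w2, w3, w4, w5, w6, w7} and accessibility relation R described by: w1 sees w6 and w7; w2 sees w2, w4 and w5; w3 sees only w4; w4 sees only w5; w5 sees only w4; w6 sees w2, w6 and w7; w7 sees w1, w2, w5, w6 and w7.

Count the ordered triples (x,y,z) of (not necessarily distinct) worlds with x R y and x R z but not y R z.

Enumerating: (w2,w4,w2), (w2,w4,w4), (w2,w5,w2), (w2,w5,w5), (w3,w4,w4), (w4,w5,w5), (w5,w4,w4), (w6,w2,w6), (w6,w2,w7), (w7,w1,w1), (w7,w1,w2), (w7,w1,w5), … and 10 more.
Total: 22.

22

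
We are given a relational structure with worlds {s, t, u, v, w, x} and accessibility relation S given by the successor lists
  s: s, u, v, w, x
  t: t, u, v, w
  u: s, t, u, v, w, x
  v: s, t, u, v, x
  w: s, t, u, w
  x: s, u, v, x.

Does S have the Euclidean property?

No

Euclidean: no — s S v and s S w, but not v S w.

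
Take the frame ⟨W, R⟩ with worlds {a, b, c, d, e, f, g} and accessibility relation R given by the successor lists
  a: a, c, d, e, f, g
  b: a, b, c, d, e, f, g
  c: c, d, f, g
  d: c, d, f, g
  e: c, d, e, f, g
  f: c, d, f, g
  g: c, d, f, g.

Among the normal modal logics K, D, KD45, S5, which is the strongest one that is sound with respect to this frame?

Serial (axiom D): yes — every world has a successor (e.g. a R a).
Euclidean (axiom 5): no — a R c and a R e, but not c R e.
Transitive (axiom 4): yes — every two-step R-path is closed by a direct edge.
Reflexive (axiom T): yes — every world is R-related to itself.
So F validates K, D; KD45 would additionally require R to be Euclidean. The strongest is D.

D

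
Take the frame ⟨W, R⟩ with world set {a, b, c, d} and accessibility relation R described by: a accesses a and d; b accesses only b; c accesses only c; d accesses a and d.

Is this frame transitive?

Yes

Transitive: yes — every two-step R-path is closed by a direct edge.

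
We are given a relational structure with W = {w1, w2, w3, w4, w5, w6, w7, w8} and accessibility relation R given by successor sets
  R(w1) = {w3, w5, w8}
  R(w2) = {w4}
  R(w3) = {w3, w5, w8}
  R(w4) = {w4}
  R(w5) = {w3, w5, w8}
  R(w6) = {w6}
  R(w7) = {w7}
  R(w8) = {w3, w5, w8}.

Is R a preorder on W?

Reflexive: no — w1 is not related to itself.
Transitive: yes — every two-step R-path is closed by a direct edge.
So R is not a preorder.

No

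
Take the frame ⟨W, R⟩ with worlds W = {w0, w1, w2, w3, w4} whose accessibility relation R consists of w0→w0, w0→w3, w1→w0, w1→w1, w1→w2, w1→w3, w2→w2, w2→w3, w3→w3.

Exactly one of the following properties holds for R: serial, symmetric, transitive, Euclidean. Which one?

Serial: no — w4 has no R-successor.
Symmetric: no — w0 R w3 but not w3 R w0.
Transitive: yes — every two-step R-path is closed by a direct edge.
Euclidean: no — w1 R w0 and w1 R w2, but not w0 R w2.
Only transitive holds.

transitive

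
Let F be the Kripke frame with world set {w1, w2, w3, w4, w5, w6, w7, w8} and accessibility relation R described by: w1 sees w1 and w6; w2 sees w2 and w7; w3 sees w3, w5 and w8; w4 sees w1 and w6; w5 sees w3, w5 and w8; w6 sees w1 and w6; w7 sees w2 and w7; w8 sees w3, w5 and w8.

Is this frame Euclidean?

Yes

Euclidean: yes — any two successors of a common world are R-related.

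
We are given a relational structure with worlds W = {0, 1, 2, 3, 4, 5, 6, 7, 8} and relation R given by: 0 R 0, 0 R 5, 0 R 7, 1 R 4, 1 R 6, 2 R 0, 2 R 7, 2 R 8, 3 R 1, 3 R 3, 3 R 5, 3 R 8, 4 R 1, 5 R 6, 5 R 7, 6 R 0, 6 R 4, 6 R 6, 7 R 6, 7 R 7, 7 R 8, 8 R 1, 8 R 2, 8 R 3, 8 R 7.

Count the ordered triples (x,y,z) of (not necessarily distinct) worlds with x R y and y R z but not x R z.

Enumerating: (0,5,6), (0,7,6), (0,7,8), (1,4,1), (1,6,0), (2,0,5), (2,7,6), (2,8,1), (2,8,2), (2,8,3), (3,1,4), (3,1,6), … and 25 more.
Total: 37.

37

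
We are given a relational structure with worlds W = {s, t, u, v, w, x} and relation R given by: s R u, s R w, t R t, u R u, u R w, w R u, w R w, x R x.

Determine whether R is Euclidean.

Euclidean: yes — any two successors of a common world are R-related.

Yes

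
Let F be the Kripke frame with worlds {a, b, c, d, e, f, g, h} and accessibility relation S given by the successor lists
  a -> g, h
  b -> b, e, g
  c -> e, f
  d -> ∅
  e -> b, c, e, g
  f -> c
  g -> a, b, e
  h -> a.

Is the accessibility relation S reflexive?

Reflexive: no — a is not related to itself.

No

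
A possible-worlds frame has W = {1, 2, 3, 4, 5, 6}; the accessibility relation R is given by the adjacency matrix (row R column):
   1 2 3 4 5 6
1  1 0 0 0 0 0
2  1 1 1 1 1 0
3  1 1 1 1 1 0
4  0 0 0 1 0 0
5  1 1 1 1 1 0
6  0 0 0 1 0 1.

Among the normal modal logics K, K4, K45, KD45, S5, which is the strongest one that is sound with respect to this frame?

Transitive (axiom 4): yes — every two-step R-path is closed by a direct edge.
Euclidean (axiom 5): no — 2 R 1 and 2 R 3, but not 1 R 3.
Serial (axiom D): yes — every world has a successor (e.g. 1 R 1).
Reflexive (axiom T): yes — every world is R-related to itself.
So F validates K, K4; K45 would additionally require R to be Euclidean. The strongest is K4.

K4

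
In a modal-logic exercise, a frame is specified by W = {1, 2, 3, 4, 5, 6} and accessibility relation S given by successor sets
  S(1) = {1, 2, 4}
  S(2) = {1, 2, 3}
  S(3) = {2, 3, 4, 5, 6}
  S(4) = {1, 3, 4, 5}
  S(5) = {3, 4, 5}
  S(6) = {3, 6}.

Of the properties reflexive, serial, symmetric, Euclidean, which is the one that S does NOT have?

Euclidean

Reflexive: yes — every world is S-related to itself.
Serial: yes — every world has a successor (e.g. 1 S 1).
Symmetric: yes — every pair in S has its reverse in S.
Euclidean: no — 1 S 2 and 1 S 4, but not 2 S 4.
Only Euclidean fails.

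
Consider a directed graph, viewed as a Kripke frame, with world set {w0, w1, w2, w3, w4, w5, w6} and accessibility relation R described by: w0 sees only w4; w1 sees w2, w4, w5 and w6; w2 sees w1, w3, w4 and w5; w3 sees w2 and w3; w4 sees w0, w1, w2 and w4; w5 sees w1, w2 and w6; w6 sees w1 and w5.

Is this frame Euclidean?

No

Euclidean: no — w1 R w2 and w1 R w6, but not w2 R w6.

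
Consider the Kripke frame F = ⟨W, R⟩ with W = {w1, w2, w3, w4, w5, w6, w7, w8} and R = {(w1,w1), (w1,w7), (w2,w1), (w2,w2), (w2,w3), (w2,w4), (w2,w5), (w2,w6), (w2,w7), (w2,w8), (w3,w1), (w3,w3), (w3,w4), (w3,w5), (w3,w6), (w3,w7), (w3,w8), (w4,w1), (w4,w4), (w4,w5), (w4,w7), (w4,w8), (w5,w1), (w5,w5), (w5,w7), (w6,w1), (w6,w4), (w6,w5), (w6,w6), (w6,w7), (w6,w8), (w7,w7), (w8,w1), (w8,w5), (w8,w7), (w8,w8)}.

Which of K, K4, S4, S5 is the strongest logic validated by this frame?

S4

Transitive (axiom 4): yes — every two-step R-path is closed by a direct edge.
Reflexive (axiom T): yes — every world is R-related to itself.
Euclidean (axiom 5): no — w2 R w1 and w2 R w3, but not w1 R w3.
So F validates K, K4, S4; S5 would additionally require R to be Euclidean. The strongest is S4.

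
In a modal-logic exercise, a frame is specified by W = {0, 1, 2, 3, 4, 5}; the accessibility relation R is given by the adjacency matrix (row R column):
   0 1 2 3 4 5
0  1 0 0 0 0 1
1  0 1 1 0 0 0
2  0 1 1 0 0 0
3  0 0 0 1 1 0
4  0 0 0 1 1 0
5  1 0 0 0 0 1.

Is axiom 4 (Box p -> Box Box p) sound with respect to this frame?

Yes

Axiom 4 corresponds to the accessibility relation being transitive.
Transitive: yes — every two-step R-path is closed by a direct edge.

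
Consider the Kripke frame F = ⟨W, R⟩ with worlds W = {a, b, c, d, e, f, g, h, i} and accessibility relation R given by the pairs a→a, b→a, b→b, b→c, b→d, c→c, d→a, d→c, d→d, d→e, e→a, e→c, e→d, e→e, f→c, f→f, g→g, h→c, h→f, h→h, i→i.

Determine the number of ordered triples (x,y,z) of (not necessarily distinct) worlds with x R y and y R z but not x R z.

1

Enumerating: (b,d,e).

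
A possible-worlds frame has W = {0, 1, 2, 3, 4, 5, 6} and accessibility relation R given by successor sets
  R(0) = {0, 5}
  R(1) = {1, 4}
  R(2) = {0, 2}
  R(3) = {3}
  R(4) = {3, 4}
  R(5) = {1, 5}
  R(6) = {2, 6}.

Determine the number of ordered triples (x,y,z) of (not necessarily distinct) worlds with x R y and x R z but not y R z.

6

Enumerating: (0,5,0), (1,4,1), (2,0,2), (4,3,4), (5,1,5), (6,2,6).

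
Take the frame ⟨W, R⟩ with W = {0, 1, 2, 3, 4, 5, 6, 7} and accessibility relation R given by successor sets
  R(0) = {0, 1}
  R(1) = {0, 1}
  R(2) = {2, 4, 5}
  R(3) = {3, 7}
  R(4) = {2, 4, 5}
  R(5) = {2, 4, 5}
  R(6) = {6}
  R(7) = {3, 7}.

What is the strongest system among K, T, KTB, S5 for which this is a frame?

S5

Reflexive (axiom T): yes — every world is R-related to itself.
Symmetric (axiom B): yes — every pair in R has its reverse in R.
Euclidean (axiom 5): yes — any two successors of a common world are R-related.
So F validates K, T, KTB, S5. The strongest is S5.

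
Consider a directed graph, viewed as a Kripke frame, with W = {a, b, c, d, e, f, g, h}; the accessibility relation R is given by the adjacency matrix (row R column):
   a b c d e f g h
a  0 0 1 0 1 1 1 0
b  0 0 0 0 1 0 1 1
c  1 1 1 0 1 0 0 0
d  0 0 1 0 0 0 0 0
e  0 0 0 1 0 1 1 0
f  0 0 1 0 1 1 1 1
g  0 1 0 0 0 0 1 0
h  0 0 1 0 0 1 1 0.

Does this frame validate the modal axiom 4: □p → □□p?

By correspondence theory, 4 is valid on a frame iff R is transitive.
Transitive: no — a R c and c R b, but not a R b.

No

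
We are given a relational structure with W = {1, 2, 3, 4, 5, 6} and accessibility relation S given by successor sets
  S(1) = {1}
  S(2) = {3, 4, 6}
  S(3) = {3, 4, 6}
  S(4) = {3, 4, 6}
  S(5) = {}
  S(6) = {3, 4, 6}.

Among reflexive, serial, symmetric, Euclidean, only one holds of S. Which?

Reflexive: no — 2 is not related to itself.
Serial: no — 5 has no S-successor.
Symmetric: no — 2 S 3 but not 3 S 2.
Euclidean: yes — any two successors of a common world are S-related.
Only Euclidean holds.

Euclidean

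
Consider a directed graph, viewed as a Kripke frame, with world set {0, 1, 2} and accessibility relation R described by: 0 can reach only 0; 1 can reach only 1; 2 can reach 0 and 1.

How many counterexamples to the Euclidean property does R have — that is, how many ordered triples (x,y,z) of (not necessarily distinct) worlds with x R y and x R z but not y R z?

2

Enumerating: (2,0,1), (2,1,0).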